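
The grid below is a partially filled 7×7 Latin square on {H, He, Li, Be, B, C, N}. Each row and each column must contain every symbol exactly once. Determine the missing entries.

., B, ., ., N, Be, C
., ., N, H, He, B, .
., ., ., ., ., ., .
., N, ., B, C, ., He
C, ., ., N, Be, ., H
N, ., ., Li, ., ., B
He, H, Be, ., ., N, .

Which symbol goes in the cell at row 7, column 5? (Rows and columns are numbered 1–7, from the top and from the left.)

At row 1, column 4: row 1 has {Be,B,C,N}; column 4 has {H,Li,B,N}; that leaves He.
At row 6, column 5: row 6 has {Li,B,N}; column 5 has {He,Be,C,N}; that leaves H.
At row 7, column 4: row 7 has {H,He,Be,N}; column 4 has {H,He,Li,B,N}; that leaves C.
At row 7, column 7: row 7 has {H,He,Be,C,N}; column 7 has {H,He,B,C}; that leaves Li.
At row 2, column 7: row 2 has {H,He,B,N}; column 7 has {H,He,Li,B,C}; that leaves Be.
At row 3, column 4: row 3 is empty so far; column 4 has {H,He,Li,B,C,N}; that leaves Be.
At row 3, column 7: row 3 has {Be}; column 7 has {H,He,Li,Be,B,C}; that leaves N.
At row 7, column 5: row 7 has {H,He,Li,Be,C,N}; column 5 has {H,He,Be,C,N}; that leaves B.

B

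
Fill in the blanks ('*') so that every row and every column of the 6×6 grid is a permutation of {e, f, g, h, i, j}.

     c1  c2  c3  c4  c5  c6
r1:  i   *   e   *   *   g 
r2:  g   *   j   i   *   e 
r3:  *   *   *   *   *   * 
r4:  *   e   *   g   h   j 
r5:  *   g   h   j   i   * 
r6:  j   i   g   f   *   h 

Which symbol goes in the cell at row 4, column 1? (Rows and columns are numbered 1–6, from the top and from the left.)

row 1 has {e,g,i}; column 4 has {f,g,i,j} — only h is left for (r1,c4).
row 2 has {e,g,i,j}; column 5 has {h,i} — only f is left for (r2,c5).
row 3 is empty so far; column 4 has {f,g,h,i,j} — only e is left for (r3,c4).
row 4 has {e,g,h,j}; column 1 has {g,i,j} — only f is left for (r4,c1).

f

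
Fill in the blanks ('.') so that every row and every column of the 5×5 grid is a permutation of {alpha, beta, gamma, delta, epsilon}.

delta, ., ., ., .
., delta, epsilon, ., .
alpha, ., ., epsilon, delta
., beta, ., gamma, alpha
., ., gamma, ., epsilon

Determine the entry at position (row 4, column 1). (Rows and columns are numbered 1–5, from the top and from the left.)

At row 3, column 2: row 3 has {alpha,delta,epsilon}; column 2 has {beta,delta}; that leaves gamma.
At row 3, column 3: row 3 has {alpha,gamma,delta,epsilon}; column 3 has {gamma,epsilon}; that leaves beta.
At row 4, column 1: row 4 has {alpha,beta,gamma}; column 1 has {alpha,delta}; that leaves epsilon.

epsilon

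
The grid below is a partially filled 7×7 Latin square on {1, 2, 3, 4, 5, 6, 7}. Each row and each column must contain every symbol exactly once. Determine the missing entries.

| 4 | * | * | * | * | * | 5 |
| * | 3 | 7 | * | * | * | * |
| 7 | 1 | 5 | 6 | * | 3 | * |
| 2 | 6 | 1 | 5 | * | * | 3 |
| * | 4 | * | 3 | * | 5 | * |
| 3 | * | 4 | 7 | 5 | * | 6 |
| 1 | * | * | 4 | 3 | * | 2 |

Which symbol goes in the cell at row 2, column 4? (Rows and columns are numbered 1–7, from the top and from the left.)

At row 3, column 7: row 3 has {1,3,5,6,7}; column 7 has {2,3,5,6}; that leaves 4.
At row 5, column 1: row 5 has {3,4,5}; column 1 has {1,2,3,4,7}; that leaves 6.
At row 5, column 3: row 5 has {3,4,5,6}; column 3 has {1,4,5,7}; that leaves 2.
At row 6, column 2: row 6 has {3,4,5,6,7}; column 2 has {1,3,4,6}; that leaves 2.
At row 6, column 6: row 6 has {2,3,4,5,6,7}; column 6 has {3,5}; that leaves 1.
At row 7, column 3: row 7 has {1,2,3,4}; column 3 has {1,2,4,5,7}; that leaves 6.
At row 7, column 6: row 7 has {1,2,3,4,6}; column 6 has {1,3,5}; that leaves 7.
At row 1, column 2: row 1 has {4,5}; column 2 has {1,2,3,4,6}; that leaves 7.
At row 1, column 3: row 1 has {4,5,7}; column 3 has {1,2,4,5,6,7}; that leaves 3.
At row 2, column 1: row 2 has {3,7}; column 1 has {1,2,3,4,6,7}; that leaves 5.
At row 2, column 7: row 2 has {3,5,7}; column 7 has {2,3,4,5,6}; that leaves 1.
At row 3, column 5: row 3 has {1,3,4,5,6,7}; column 5 has {3,5}; that leaves 2.
At row 4, column 6: row 4 has {1,2,3,5,6}; column 6 has {1,3,5,7}; that leaves 4.
At row 5, column 7: row 5 has {2,3,4,5,6}; column 7 has {1,2,3,4,5,6}; that leaves 7.
At row 7, column 2: row 7 has {1,2,3,4,6,7}; column 2 has {1,2,3,4,6,7}; that leaves 5.
At row 2, column 4: row 2 has {1,3,5,7}; column 4 has {3,4,5,6,7}; that leaves 2.

2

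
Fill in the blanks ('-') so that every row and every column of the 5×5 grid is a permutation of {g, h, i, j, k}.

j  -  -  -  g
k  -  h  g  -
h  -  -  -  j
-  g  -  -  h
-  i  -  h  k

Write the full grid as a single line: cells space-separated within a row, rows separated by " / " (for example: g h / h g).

j h i k g / k j h g i / h k g i j / i g k j h / g i j h k

Cell (r2,c2): row 2 has {g,h,k}; column 2 has {g,i} → j.
Cell (r2,c5): row 2 has {g,h,j,k}; column 5 has {g,h,j,k} → i.
Cell (r3,c2): row 3 has {h,j}; column 2 has {g,i,j} → k.
Cell (r3,c4): row 3 has {h,j,k}; column 4 has {g,h} → i.
Cell (r4,c1): row 4 has {g,h}; column 1 has {h,j,k} → i.
Cell (r5,c1): row 5 has {h,i,k}; column 1 has {h,i,j,k} → g.
Cell (r5,c3): row 5 has {g,h,i,k}; column 3 has {h} → j.
Cell (r1,c2): row 1 has {g,j}; column 2 has {g,i,j,k} → h.
Cell (r1,c4): row 1 has {g,h,j}; column 4 has {g,h,i} → k.
Cell (r3,c3): row 3 has {h,i,j,k}; column 3 has {h,j} → g.
Cell (r4,c3): row 4 has {g,h,i}; column 3 has {g,h,j} → k.
Cell (r4,c4): row 4 has {g,h,i,k}; column 4 has {g,h,i,k} → j.
Cell (r1,c3): row 1 has {g,h,j,k}; column 3 has {g,h,j,k} → i.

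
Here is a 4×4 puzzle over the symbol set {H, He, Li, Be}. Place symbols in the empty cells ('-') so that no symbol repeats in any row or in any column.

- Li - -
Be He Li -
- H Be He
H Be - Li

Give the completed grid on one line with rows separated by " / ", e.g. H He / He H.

(r1,c1) = He
(r1,c3) = H
(r1,c4) = Be
(r2,c4) = H
(r3,c1) = Li
(r4,c3) = He

He Li H Be / Be He Li H / Li H Be He / H Be He Li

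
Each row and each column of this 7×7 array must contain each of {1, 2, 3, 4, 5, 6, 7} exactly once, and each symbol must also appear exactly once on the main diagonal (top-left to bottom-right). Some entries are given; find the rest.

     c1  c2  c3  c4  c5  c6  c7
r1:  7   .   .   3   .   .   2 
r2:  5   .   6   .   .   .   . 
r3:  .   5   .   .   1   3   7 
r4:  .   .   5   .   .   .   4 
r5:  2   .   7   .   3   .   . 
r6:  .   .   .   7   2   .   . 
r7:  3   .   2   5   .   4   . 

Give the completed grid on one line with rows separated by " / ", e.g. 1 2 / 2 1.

(r3,c3) = 4
(r1,c3) = 1
(r3,c1) = 6
(r3,c4) = 2
(r4,c1) = 1
(r4,c4) = 6
(r4,c5) = 7
(r4,c6) = 2
(r6,c1) = 4
(r6,c3) = 3
(r7,c5) = 6
(r7,c7) = 1
(r2,c2) = 2
(r2,c5) = 4
(r2,c7) = 3
(r4,c2) = 3
(r6,c6) = 5
(r6,c7) = 6
(r7,c2) = 7
(r1,c5) = 5
(r1,c6) = 6
(r2,c4) = 1
(r2,c6) = 7
(r5,c4) = 4
(r5,c6) = 1
(r5,c7) = 5
(r6,c2) = 1
(r1,c2) = 4
(r5,c2) = 6

7 4 1 3 5 6 2 / 5 2 6 1 4 7 3 / 6 5 4 2 1 3 7 / 1 3 5 6 7 2 4 / 2 6 7 4 3 1 5 / 4 1 3 7 2 5 6 / 3 7 2 5 6 4 1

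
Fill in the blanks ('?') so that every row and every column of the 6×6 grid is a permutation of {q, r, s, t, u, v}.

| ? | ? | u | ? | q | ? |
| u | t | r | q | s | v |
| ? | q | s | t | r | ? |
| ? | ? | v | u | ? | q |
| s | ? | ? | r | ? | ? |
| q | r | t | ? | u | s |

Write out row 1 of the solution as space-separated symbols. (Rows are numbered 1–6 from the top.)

(r3,c1) = v
(r3,c6) = u
(r4,c2) = s
(r4,c5) = t
(r5,c3) = q
(r5,c5) = v
(r5,c6) = t
(r6,c4) = v
(r1,c2) = v
(r1,c4) = s
(r1,c6) = r
(r4,c1) = r
(r5,c2) = u
(r1,c1) = t

t v u s q r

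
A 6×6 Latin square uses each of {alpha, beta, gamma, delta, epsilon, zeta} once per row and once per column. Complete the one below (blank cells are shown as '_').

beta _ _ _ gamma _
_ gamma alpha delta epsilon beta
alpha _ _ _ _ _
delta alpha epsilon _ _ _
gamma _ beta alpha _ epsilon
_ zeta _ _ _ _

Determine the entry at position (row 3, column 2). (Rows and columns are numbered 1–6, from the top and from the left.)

beta

(r2,c1) = zeta
(r5,c2) = delta
(r5,c5) = zeta
(r6,c1) = epsilon
(r1,c2) = epsilon
(r1,c4) = zeta
(r3,c2) = beta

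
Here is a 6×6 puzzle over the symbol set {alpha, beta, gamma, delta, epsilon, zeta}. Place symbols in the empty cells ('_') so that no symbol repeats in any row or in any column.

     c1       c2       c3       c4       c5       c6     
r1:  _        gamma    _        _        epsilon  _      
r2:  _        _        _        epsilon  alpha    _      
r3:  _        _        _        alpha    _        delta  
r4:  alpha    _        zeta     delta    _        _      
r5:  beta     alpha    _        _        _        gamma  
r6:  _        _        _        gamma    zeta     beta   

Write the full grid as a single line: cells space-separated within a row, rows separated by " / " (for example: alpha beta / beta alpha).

zeta gamma delta beta epsilon alpha / gamma delta beta epsilon alpha zeta / epsilon zeta gamma alpha beta delta / alpha beta zeta delta gamma epsilon / beta alpha epsilon zeta delta gamma / delta epsilon alpha gamma zeta beta

(r2,c6) = zeta
(r4,c6) = epsilon
(r5,c4) = zeta
(r5,c5) = delta
(r1,c4) = beta
(r1,c6) = alpha
(r4,c2) = beta
(r4,c5) = gamma
(r5,c3) = epsilon
(r1,c3) = delta
(r2,c2) = delta
(r3,c5) = beta
(r6,c2) = epsilon
(r6,c3) = alpha
(r1,c1) = zeta
(r2,c1) = gamma
(r2,c3) = beta
(r3,c1) = epsilon
(r3,c2) = zeta
(r3,c3) = gamma
(r6,c1) = delta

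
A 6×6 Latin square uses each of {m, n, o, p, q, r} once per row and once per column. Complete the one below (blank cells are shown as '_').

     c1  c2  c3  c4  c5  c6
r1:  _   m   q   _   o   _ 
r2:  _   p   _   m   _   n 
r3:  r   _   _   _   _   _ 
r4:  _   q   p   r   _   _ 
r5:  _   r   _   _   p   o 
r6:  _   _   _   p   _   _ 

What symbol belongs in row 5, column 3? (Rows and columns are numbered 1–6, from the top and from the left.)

n

(r1,c4) = n
(r4,c6) = m
(r5,c4) = q
(r1,c1) = p
(r1,c6) = r
(r3,c4) = o
(r4,c5) = n
(r6,c6) = q
(r3,c2) = n
(r3,c3) = m
(r3,c5) = q
(r3,c6) = p
(r4,c1) = o
(r5,c3) = n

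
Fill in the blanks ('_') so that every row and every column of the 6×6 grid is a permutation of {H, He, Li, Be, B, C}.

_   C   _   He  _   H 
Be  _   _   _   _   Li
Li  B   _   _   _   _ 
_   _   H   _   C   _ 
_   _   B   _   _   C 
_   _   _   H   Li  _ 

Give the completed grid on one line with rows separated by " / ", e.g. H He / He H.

B C Li He Be H / Be H He C B Li / Li B C Be H He / He Li H B C Be / H Be B Li He C / C He Be H Li B

(r1,c1) = B
(r1,c5) = Be
(r4,c1) = He
(r5,c1) = H
(r5,c5) = He
(r6,c1) = C
(r1,c3) = Li
(r3,c5) = H
(r2,c5) = B
(r2,c4) = C
(r3,c4) = Be
(r3,c6) = He
(r5,c4) = Li
(r2,c3) = He
(r3,c3) = C
(r4,c4) = B
(r4,c6) = Be
(r5,c2) = Be
(r6,c2) = He
(r6,c3) = Be
(r6,c6) = B
(r2,c2) = H
(r4,c2) = Li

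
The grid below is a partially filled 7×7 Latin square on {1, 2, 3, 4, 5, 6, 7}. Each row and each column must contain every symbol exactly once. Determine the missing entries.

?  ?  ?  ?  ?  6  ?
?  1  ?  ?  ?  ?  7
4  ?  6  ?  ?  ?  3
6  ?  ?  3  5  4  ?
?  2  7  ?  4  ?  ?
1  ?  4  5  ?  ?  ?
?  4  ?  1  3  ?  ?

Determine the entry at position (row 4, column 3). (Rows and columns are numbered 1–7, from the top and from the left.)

2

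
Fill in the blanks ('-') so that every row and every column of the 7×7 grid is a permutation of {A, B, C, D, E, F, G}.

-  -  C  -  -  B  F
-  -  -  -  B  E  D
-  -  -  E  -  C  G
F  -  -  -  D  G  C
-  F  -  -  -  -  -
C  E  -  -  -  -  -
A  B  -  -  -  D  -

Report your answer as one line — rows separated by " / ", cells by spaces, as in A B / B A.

Cell (r2,c1): row 2 has {B,D,E}; column 1 has {A,C,F} → G.
Cell (r4,c2): row 4 has {C,D,F,G}; column 2 has {B,E,F} → A.
Cell (r4,c4): row 4 has {A,C,D,F,G}; column 4 has {E} → B.
Cell (r5,c6): row 5 has {F}; column 6 has {B,C,D,E,G} → A.
Cell (r6,c6): row 6 has {C,E}; column 6 has {A,B,C,D,E,G} → F.
Cell (r7,c7): row 7 has {A,B,D}; column 7 has {C,D,F,G} → E.
Cell (r2,c2): row 2 has {B,D,E,G}; column 2 has {A,B,E,F} → C.
Cell (r3,c2): row 3 has {C,E,G}; column 2 has {A,B,C,E,F} → D.
Cell (r4,c3): row 4 has {A,B,C,D,F,G}; column 3 has {C} → E.
Cell (r5,c7): row 5 has {A,F}; column 7 has {C,D,E,F,G} → B.
Cell (r6,c7): row 6 has {C,E,F}; column 7 has {B,C,D,E,F,G} → A.
Cell (r1,c2): row 1 has {B,C,F}; column 2 has {A,B,C,D,E,F} → G.
Cell (r3,c1): row 3 has {C,D,E,G}; column 1 has {A,C,F,G} → B.
Cell (r6,c5): row 6 has {A,C,E,F}; column 5 has {B,D} → G.
Cell (r6,c4): row 6 has {A,C,E,F,G}; column 4 has {B,E} → D.
Cell (r1,c4): row 1 has {B,C,F,G}; column 4 has {B,D,E} → A.
Cell (r1,c5): row 1 has {A,B,C,F,G}; column 5 has {B,D,G} → E.
Cell (r2,c4): row 2 has {B,C,D,E,G}; column 4 has {A,B,D,E} → F.
Cell (r5,c5): row 5 has {A,B,F}; column 5 has {B,D,E,G} → C.
Cell (r6,c3): row 6 has {A,C,D,E,F,G}; column 3 has {C,E} → B.
Cell (r7,c5): row 7 has {A,B,D,E}; column 5 has {B,C,D,E,G} → F.
Cell (r1,c1): row 1 has {A,B,C,E,F,G}; column 1 has {A,B,C,F,G} → D.
Cell (r2,c3): row 2 has {B,C,D,E,F,G}; column 3 has {B,C,E} → A.
Cell (r3,c3): row 3 has {B,C,D,E,G}; column 3 has {A,B,C,E} → F.
Cell (r3,c5): row 3 has {B,C,D,E,F,G}; column 5 has {B,C,D,E,F,G} → A.
Cell (r5,c1): row 5 has {A,B,C,F}; column 1 has {A,B,C,D,F,G} → E.
Cell (r5,c4): row 5 has {A,B,C,E,F}; column 4 has {A,B,D,E,F} → G.
Cell (r7,c3): row 7 has {A,B,D,E,F}; column 3 has {A,B,C,E,F} → G.
Cell (r7,c4): row 7 has {A,B,D,E,F,G}; column 4 has {A,B,D,E,F,G} → C.
Cell (r5,c3): row 5 has {A,B,C,E,F,G}; column 3 has {A,B,C,E,F,G} → D.

D G C A E B F / G C A F B E D / B D F E A C G / F A E B D G C / E F D G C A B / C E B D G F A / A B G C F D E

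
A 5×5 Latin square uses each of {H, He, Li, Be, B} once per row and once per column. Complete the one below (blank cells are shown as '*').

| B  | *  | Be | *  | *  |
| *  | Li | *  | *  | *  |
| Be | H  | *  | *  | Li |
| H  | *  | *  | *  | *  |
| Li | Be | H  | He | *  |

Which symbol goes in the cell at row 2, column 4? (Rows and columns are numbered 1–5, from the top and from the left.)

Cell (r1,c2): row 1 has {Be,B}; column 2 has {H,Li,Be} → He.
Cell (r1,c5): row 1 has {He,Be,B}; column 5 has {Li} → H.
Cell (r2,c1): row 2 has {Li}; column 1 has {H,Li,Be,B} → He.
Cell (r2,c3): row 2 has {He,Li}; column 3 has {H,Be} → B.
Cell (r2,c5): row 2 has {He,Li,B}; column 5 has {H,Li} → Be.
Cell (r3,c3): row 3 has {H,Li,Be}; column 3 has {H,Be,B} → He.
Cell (r3,c4): row 3 has {H,He,Li,Be}; column 4 has {He} → B.
Cell (r4,c2): row 4 has {H}; column 2 has {H,He,Li,Be} → B.
Cell (r4,c3): row 4 has {H,B}; column 3 has {H,He,Be,B} → Li.
Cell (r4,c4): row 4 has {H,Li,B}; column 4 has {He,B} → Be.
Cell (r4,c5): row 4 has {H,Li,Be,B}; column 5 has {H,Li,Be} → He.
Cell (r5,c5): row 5 has {H,He,Li,Be}; column 5 has {H,He,Li,Be} → B.
Cell (r1,c4): row 1 has {H,He,Be,B}; column 4 has {He,Be,B} → Li.
Cell (r2,c4): row 2 has {He,Li,Be,B}; column 4 has {He,Li,Be,B} → H.

H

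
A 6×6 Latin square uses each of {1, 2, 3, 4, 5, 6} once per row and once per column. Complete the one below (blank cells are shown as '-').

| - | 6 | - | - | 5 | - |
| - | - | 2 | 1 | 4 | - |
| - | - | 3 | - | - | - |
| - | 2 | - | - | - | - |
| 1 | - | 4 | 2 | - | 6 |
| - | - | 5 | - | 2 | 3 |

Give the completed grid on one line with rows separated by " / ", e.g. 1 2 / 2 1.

row 1 has {5,6}; column 3 has {2,3,4,5} — only 1 is left for (r1,c3).
row 2 has {1,2,4}; column 6 has {3,6} — only 5 is left for (r2,c6).
row 4 has {2}; column 3 has {1,2,3,4,5} — only 6 is left for (r4,c3).
row 5 has {1,2,4,6}; column 5 has {2,4,5} — only 3 is left for (r5,c5).
row 2 has {1,2,4,5}; column 2 has {2,6} — only 3 is left for (r2,c2).
row 4 has {2,6}; column 5 has {2,3,4,5} — only 1 is left for (r4,c5).
row 4 has {1,2,6}; column 6 has {3,5,6} — only 4 is left for (r4,c6).
row 5 has {1,2,3,4,6}; column 2 has {2,3,6} — only 5 is left for (r5,c2).
row 1 has {1,5,6}; column 6 has {3,4,5,6} — only 2 is left for (r1,c6).
row 2 has {1,2,3,4,5}; column 1 has {1} — only 6 is left for (r2,c1).
row 3 has {3}; column 5 has {1,2,3,4,5} — only 6 is left for (r3,c5).
row 3 has {3,6}; column 6 has {2,3,4,5,6} — only 1 is left for (r3,c6).
row 6 has {2,3,5}; column 1 has {1,6} — only 4 is left for (r6,c1).
row 6 has {2,3,4,5}; column 2 has {2,3,5,6} — only 1 is left for (r6,c2).
row 6 has {1,2,3,4,5}; column 4 has {1,2} — only 6 is left for (r6,c4).
row 1 has {1,2,5,6}; column 1 has {1,4,6} — only 3 is left for (r1,c1).
row 1 has {1,2,3,5,6}; column 4 has {1,2,6} — only 4 is left for (r1,c4).
row 3 has {1,3,6}; column 2 has {1,2,3,5,6} — only 4 is left for (r3,c2).
row 3 has {1,3,4,6}; column 4 has {1,2,4,6} — only 5 is left for (r3,c4).
row 4 has {1,2,4,6}; column 1 has {1,3,4,6} — only 5 is left for (r4,c1).
row 4 has {1,2,4,5,6}; column 4 has {1,2,4,5,6} — only 3 is left for (r4,c4).
row 3 has {1,3,4,5,6}; column 1 has {1,3,4,5,6} — only 2 is left for (r3,c1).

3 6 1 4 5 2 / 6 3 2 1 4 5 / 2 4 3 5 6 1 / 5 2 6 3 1 4 / 1 5 4 2 3 6 / 4 1 5 6 2 3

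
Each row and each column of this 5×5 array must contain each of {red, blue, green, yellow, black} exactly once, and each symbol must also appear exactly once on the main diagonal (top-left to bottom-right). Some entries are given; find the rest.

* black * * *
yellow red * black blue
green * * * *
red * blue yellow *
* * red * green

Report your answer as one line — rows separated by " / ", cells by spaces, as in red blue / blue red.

blue black yellow green red / yellow red green black blue / green blue black red yellow / red green blue yellow black / black yellow red blue green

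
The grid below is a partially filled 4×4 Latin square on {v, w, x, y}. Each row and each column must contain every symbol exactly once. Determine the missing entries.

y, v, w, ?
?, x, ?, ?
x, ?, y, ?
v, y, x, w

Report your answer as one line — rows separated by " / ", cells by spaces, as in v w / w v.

y v w x / w x v y / x w y v / v y x w

Cell (r1,c4): row 1 has {v,w,y}; column 4 has {w} → x.
Cell (r2,c1): row 2 has {x}; column 1 has {v,x,y} → w.
Cell (r2,c3): row 2 has {w,x}; column 3 has {w,x,y} → v.
Cell (r2,c4): row 2 has {v,w,x}; column 4 has {w,x} → y.
Cell (r3,c2): row 3 has {x,y}; column 2 has {v,x,y} → w.
Cell (r3,c4): row 3 has {w,x,y}; column 4 has {w,x,y} → v.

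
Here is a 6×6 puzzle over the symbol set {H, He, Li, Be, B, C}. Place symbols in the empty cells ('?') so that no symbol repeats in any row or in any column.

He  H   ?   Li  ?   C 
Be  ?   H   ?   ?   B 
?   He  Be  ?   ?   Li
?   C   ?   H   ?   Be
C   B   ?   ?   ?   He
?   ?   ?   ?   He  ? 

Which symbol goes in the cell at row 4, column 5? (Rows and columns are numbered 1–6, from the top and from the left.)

Li

(r1,c3) = B
(r1,c5) = Be
(r2,c2) = Li
(r2,c5) = C
(r5,c3) = Li
(r5,c4) = Be
(r5,c5) = H
(r6,c2) = Be
(r6,c3) = C
(r6,c4) = B
(r6,c6) = H
(r2,c4) = He
(r3,c4) = C
(r3,c5) = B
(r4,c3) = He
(r4,c5) = Li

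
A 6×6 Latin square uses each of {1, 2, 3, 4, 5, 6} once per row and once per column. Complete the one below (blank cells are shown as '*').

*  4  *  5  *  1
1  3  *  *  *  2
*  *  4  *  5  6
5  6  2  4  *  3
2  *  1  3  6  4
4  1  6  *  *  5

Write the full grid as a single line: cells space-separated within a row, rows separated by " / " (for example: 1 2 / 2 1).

At row 1, column 3: row 1 has {1,4,5}; column 3 has {1,2,4,6}; that leaves 3.
At row 1, column 5: row 1 has {1,3,4,5}; column 5 has {5,6}; that leaves 2.
At row 2, column 3: row 2 has {1,2,3}; column 3 has {1,2,3,4,6}; that leaves 5.
At row 2, column 4: row 2 has {1,2,3,5}; column 4 has {3,4,5}; that leaves 6.
At row 2, column 5: row 2 has {1,2,3,5,6}; column 5 has {2,5,6}; that leaves 4.
At row 3, column 1: row 3 has {4,5,6}; column 1 has {1,2,4,5}; that leaves 3.
At row 3, column 2: row 3 has {3,4,5,6}; column 2 has {1,3,4,6}; that leaves 2.
At row 3, column 4: row 3 has {2,3,4,5,6}; column 4 has {3,4,5,6}; that leaves 1.
At row 4, column 5: row 4 has {2,3,4,5,6}; column 5 has {2,4,5,6}; that leaves 1.
At row 5, column 2: row 5 has {1,2,3,4,6}; column 2 has {1,2,3,4,6}; that leaves 5.
At row 6, column 4: row 6 has {1,4,5,6}; column 4 has {1,3,4,5,6}; that leaves 2.
At row 6, column 5: row 6 has {1,2,4,5,6}; column 5 has {1,2,4,5,6}; that leaves 3.
At row 1, column 1: row 1 has {1,2,3,4,5}; column 1 has {1,2,3,4,5}; that leaves 6.

6 4 3 5 2 1 / 1 3 5 6 4 2 / 3 2 4 1 5 6 / 5 6 2 4 1 3 / 2 5 1 3 6 4 / 4 1 6 2 3 5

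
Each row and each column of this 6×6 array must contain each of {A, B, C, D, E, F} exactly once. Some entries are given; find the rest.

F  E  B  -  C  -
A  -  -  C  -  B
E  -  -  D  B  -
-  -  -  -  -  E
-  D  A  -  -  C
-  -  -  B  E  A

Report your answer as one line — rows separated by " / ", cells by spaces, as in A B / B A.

F E B A C D / A F E C D B / E A C D B F / C B D F A E / B D A E F C / D C F B E A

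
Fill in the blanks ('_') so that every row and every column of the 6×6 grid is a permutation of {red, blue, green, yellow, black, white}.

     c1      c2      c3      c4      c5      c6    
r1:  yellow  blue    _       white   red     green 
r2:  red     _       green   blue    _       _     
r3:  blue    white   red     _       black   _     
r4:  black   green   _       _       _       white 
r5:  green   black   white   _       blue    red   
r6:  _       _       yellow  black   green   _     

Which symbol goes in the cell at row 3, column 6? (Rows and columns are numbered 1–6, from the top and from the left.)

row 1 has {red,blue,green,yellow,white}; column 3 has {red,green,yellow,white} — only black is left for (r1,c3).
row 2 has {red,blue,green}; column 2 has {blue,green,black,white} — only yellow is left for (r2,c2).
row 2 has {red,blue,green,yellow}; column 5 has {red,blue,green,black} — only white is left for (r2,c5).
row 2 has {red,blue,green,yellow,white}; column 6 has {red,green,white} — only black is left for (r2,c6).
row 3 has {red,blue,black,white}; column 6 has {red,green,black,white} — only yellow is left for (r3,c6).

yellow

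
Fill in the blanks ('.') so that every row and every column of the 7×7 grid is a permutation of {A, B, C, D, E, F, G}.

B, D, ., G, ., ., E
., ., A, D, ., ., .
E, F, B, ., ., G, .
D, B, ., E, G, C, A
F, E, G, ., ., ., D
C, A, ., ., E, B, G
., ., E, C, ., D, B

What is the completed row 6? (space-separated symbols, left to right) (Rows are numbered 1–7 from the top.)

(r2,c1): row 2 has {A,D}; column 1 has {B,C,D,E,F}, so it must be G.
(r2,c2): row 2 has {A,D,G}; column 2 has {A,B,D,E,F}, so it must be C.
(r2,c7): row 2 has {A,C,D,G}; column 7 has {A,B,D,E,G}, so it must be F.
(r3,c4): row 3 has {B,E,F,G}; column 4 has {C,D,E,G}, so it must be A.
(r3,c7): row 3 has {A,B,E,F,G}; column 7 has {A,B,D,E,F,G}, so it must be C.
(r4,c3): row 4 has {A,B,C,D,E,G}; column 3 has {A,B,E,G}, so it must be F.
(r5,c4): row 5 has {D,E,F,G}; column 4 has {A,C,D,E,G}, so it must be B.
(r5,c6): row 5 has {B,D,E,F,G}; column 6 has {B,C,D,G}, so it must be A.
(r6,c3): row 6 has {A,B,C,E,G}; column 3 has {A,B,E,F,G}, so it must be D.
(r6,c4): row 6 has {A,B,C,D,E,G}; column 4 has {A,B,C,D,E,G}, so it must be F.

C A D F E B G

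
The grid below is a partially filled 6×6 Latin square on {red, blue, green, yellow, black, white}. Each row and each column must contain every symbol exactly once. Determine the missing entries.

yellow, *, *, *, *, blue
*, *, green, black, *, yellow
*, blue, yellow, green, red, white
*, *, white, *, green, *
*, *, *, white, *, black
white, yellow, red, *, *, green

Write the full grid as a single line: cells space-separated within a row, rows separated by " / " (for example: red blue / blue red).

yellow green black red white blue / red white green black blue yellow / black blue yellow green red white / blue black white yellow green red / green red blue white yellow black / white yellow red blue black green

At row 1, column 3: row 1 has {blue,yellow}; column 3 has {red,green,yellow,white}; that leaves black.
At row 1, column 4: row 1 has {blue,yellow,black}; column 4 has {green,black,white}; that leaves red.
At row 1, column 5: row 1 has {red,blue,yellow,black}; column 5 has {red,green}; that leaves white.
At row 2, column 5: row 2 has {green,yellow,black}; column 5 has {red,green,white}; that leaves blue.
At row 3, column 1: row 3 has {red,blue,green,yellow,white}; column 1 has {yellow,white}; that leaves black.
At row 4, column 6: row 4 has {green,white}; column 6 has {blue,green,yellow,black,white}; that leaves red.
At row 5, column 3: row 5 has {black,white}; column 3 has {red,green,yellow,black,white}; that leaves blue.
At row 5, column 5: row 5 has {blue,black,white}; column 5 has {red,blue,green,white}; that leaves yellow.
At row 6, column 4: row 6 has {red,green,yellow,white}; column 4 has {red,green,black,white}; that leaves blue.
At row 6, column 5: row 6 has {red,blue,green,yellow,white}; column 5 has {red,blue,green,yellow,white}; that leaves black.
At row 1, column 2: row 1 has {red,blue,yellow,black,white}; column 2 has {blue,yellow}; that leaves green.
At row 2, column 1: row 2 has {blue,green,yellow,black}; column 1 has {yellow,black,white}; that leaves red.
At row 2, column 2: row 2 has {red,blue,green,yellow,black}; column 2 has {blue,green,yellow}; that leaves white.
At row 4, column 1: row 4 has {red,green,white}; column 1 has {red,yellow,black,white}; that leaves blue.
At row 4, column 2: row 4 has {red,blue,green,white}; column 2 has {blue,green,yellow,white}; that leaves black.
At row 4, column 4: row 4 has {red,blue,green,black,white}; column 4 has {red,blue,green,black,white}; that leaves yellow.
At row 5, column 1: row 5 has {blue,yellow,black,white}; column 1 has {red,blue,yellow,black,white}; that leaves green.
At row 5, column 2: row 5 has {blue,green,yellow,black,white}; column 2 has {blue,green,yellow,black,white}; that leaves red.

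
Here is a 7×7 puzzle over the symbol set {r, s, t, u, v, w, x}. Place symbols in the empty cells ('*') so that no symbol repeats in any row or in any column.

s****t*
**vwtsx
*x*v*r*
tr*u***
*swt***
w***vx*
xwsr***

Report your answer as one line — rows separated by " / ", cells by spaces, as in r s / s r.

(r1,c4): row 1 has {s,t}; column 4 has {r,t,u,v,w}, so it must be x.
(r2,c2): row 2 has {s,t,v,w,x}; column 2 has {r,s,w,x}, so it must be u.
(r3,c1): row 3 has {r,v,x}; column 1 has {s,t,w,x}, so it must be u.
(r3,c3): row 3 has {r,u,v,x}; column 3 has {s,v,w}, so it must be t.
(r4,c3): row 4 has {r,t,u}; column 3 has {s,t,v,w}, so it must be x.
(r6,c2): row 6 has {v,w,x}; column 2 has {r,s,u,w,x}, so it must be t.
(r6,c4): row 6 has {t,v,w,x}; column 4 has {r,t,u,v,w,x}, so it must be s.
(r7,c5): row 7 has {r,s,w,x}; column 5 has {t,v}, so it must be u.
(r7,c6): row 7 has {r,s,u,w,x}; column 6 has {r,s,t,x}, so it must be v.
(r7,c7): row 7 has {r,s,u,v,w,x}; column 7 has {x}, so it must be t.
(r1,c2): row 1 has {s,t,x}; column 2 has {r,s,t,u,w,x}, so it must be v.
(r2,c1): row 2 has {s,t,u,v,w,x}; column 1 has {s,t,u,w,x}, so it must be r.
(r4,c6): row 4 has {r,t,u,x}; column 6 has {r,s,t,v,x}, so it must be w.
(r5,c1): row 5 has {s,t,w}; column 1 has {r,s,t,u,w,x}, so it must be v.
(r5,c6): row 5 has {s,t,v,w}; column 6 has {r,s,t,v,w,x}, so it must be u.
(r5,c7): row 5 has {s,t,u,v,w}; column 7 has {t,x}, so it must be r.
(r6,c7): row 6 has {s,t,v,w,x}; column 7 has {r,t,x}, so it must be u.
(r1,c7): row 1 has {s,t,v,x}; column 7 has {r,t,u,x}, so it must be w.
(r3,c7): row 3 has {r,t,u,v,x}; column 7 has {r,t,u,w,x}, so it must be s.
(r4,c5): row 4 has {r,t,u,w,x}; column 5 has {t,u,v}, so it must be s.
(r4,c7): row 4 has {r,s,t,u,w,x}; column 7 has {r,s,t,u,w,x}, so it must be v.
(r5,c5): row 5 has {r,s,t,u,v,w}; column 5 has {s,t,u,v}, so it must be x.
(r6,c3): row 6 has {s,t,u,v,w,x}; column 3 has {s,t,v,w,x}, so it must be r.
(r1,c3): row 1 has {s,t,v,w,x}; column 3 has {r,s,t,v,w,x}, so it must be u.
(r1,c5): row 1 has {s,t,u,v,w,x}; column 5 has {s,t,u,v,x}, so it must be r.
(r3,c5): row 3 has {r,s,t,u,v,x}; column 5 has {r,s,t,u,v,x}, so it must be w.

s v u x r t w / r u v w t s x / u x t v w r s / t r x u s w v / v s w t x u r / w t r s v x u / x w s r u v t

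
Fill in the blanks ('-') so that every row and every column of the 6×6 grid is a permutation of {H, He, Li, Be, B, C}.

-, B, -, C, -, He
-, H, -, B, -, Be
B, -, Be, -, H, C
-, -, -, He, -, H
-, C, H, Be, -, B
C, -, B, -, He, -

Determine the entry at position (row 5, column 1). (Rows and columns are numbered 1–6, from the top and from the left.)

He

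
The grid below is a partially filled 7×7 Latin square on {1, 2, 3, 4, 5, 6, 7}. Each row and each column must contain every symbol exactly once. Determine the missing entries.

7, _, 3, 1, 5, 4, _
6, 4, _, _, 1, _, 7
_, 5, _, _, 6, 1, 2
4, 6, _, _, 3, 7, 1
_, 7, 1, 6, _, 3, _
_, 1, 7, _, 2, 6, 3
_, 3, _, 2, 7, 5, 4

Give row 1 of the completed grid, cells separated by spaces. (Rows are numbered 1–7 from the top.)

7 2 3 1 5 4 6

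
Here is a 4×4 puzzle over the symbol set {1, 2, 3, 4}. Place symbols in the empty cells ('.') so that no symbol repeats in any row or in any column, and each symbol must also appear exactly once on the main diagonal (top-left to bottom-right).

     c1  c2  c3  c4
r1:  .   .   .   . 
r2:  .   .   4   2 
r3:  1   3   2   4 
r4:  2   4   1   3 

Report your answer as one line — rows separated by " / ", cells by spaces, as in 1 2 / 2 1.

4 2 3 1 / 3 1 4 2 / 1 3 2 4 / 2 4 1 3

(r1,c1) = 4
(r1,c3) = 3
(r1,c4) = 1
(r2,c1) = 3
(r2,c2) = 1
(r1,c2) = 2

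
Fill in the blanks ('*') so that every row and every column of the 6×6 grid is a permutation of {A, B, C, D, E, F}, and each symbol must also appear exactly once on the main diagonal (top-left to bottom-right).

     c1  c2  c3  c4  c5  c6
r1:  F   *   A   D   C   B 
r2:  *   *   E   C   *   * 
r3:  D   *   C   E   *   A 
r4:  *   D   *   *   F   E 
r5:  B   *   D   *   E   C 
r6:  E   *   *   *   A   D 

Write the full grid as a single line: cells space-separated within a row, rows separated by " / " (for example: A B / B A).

F E A D C B / A B E C D F / D F C E B A / C D B A F E / B A D F E C / E C F B A D

(r1,c2) = E
(r2,c1) = A
(r2,c2) = B
(r2,c5) = D
(r2,c6) = F
(r3,c2) = F
(r3,c5) = B
(r4,c1) = C
(r4,c3) = B
(r4,c4) = A
(r5,c2) = A
(r5,c4) = F
(r6,c2) = C
(r6,c3) = F
(r6,c4) = B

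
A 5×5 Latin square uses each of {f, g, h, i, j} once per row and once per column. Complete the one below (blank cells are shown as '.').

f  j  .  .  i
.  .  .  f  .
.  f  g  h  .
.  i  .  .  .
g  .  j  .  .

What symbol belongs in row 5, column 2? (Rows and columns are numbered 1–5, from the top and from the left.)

(r1,c3) = h
(r1,c4) = g
(r2,c3) = i
(r3,c5) = j
(r4,c3) = f
(r4,c4) = j
(r5,c2) = h

h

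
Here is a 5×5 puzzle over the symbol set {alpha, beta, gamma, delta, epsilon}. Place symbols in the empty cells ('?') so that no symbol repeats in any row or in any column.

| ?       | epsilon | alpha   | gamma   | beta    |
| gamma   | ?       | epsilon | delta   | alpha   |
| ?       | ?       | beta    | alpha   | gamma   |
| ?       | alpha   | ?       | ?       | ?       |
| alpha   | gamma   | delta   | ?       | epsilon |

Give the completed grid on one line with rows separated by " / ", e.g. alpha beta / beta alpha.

(r1,c1) = delta
(r2,c2) = beta
(r3,c1) = epsilon
(r3,c2) = delta
(r4,c1) = beta
(r4,c3) = gamma
(r4,c4) = epsilon
(r4,c5) = delta
(r5,c4) = beta

delta epsilon alpha gamma beta / gamma beta epsilon delta alpha / epsilon delta beta alpha gamma / beta alpha gamma epsilon delta / alpha gamma delta beta epsilon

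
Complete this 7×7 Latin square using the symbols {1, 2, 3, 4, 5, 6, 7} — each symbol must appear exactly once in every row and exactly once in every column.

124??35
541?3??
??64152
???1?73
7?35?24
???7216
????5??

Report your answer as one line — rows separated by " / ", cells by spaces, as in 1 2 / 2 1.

1 2 4 6 7 3 5 / 5 4 1 2 3 6 7 / 3 7 6 4 1 5 2 / 6 5 2 1 4 7 3 / 7 1 3 5 6 2 4 / 4 3 5 7 2 1 6 / 2 6 7 3 5 4 1

(r1,c4) = 6
(r1,c5) = 7
(r2,c4) = 2
(r2,c6) = 6
(r2,c7) = 7
(r3,c1) = 3
(r3,c2) = 7
(r5,c5) = 6
(r6,c1) = 4
(r6,c3) = 5
(r7,c4) = 3
(r7,c6) = 4
(r7,c7) = 1
(r4,c3) = 2
(r4,c5) = 4
(r5,c2) = 1
(r6,c2) = 3
(r7,c2) = 6
(r7,c3) = 7
(r4,c1) = 6
(r4,c2) = 5
(r7,c1) = 2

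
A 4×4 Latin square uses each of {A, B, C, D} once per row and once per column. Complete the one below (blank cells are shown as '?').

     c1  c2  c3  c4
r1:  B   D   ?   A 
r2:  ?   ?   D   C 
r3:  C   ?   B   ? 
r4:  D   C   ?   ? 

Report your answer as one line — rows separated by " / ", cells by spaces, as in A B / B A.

(r1,c3) = C
(r2,c1) = A
(r2,c2) = B
(r3,c2) = A
(r3,c4) = D
(r4,c3) = A
(r4,c4) = B

B D C A / A B D C / C A B D / D C A B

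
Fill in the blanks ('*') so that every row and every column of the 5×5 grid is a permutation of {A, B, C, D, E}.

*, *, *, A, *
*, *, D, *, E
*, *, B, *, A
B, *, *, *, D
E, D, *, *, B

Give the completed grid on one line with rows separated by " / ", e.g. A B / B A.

D B E A C / A C D B E / C E B D A / B A C E D / E D A C B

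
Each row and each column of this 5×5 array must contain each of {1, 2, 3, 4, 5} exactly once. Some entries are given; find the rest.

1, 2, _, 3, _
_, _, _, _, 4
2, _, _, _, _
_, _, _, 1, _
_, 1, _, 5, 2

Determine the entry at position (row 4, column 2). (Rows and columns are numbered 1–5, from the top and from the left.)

Cell (r1,c5): row 1 has {1,2,3}; column 5 has {2,4} → 5.
Cell (r2,c4): row 2 has {4}; column 4 has {1,3,5} → 2.
Cell (r3,c4): row 3 has {2}; column 4 has {1,2,3,5} → 4.
Cell (r4,c5): row 4 has {1}; column 5 has {2,4,5} → 3.
Cell (r1,c3): row 1 has {1,2,3,5}; column 3 is empty so far → 4.
Cell (r3,c5): row 3 has {2,4}; column 5 has {2,3,4,5} → 1.
Cell (r5,c3): row 5 has {1,2,5}; column 3 has {4} → 3.
Cell (r3,c3): row 3 has {1,2,4}; column 3 has {3,4} → 5.
Cell (r4,c3): row 4 has {1,3}; column 3 has {3,4,5} → 2.
Cell (r5,c1): row 5 has {1,2,3,5}; column 1 has {1,2} → 4.
Cell (r2,c3): row 2 has {2,4}; column 3 has {2,3,4,5} → 1.
Cell (r3,c2): row 3 has {1,2,4,5}; column 2 has {1,2} → 3.
Cell (r4,c1): row 4 has {1,2,3}; column 1 has {1,2,4} → 5.
Cell (r4,c2): row 4 has {1,2,3,5}; column 2 has {1,2,3} → 4.

4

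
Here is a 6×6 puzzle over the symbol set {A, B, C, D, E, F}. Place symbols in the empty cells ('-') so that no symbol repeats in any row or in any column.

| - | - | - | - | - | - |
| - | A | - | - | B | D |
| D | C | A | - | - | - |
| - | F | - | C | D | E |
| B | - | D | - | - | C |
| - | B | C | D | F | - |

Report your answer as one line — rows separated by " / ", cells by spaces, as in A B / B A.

(r3,c5) = E
(r4,c1) = A
(r4,c3) = B
(r5,c2) = E
(r5,c5) = A
(r6,c1) = E
(r6,c6) = A
(r1,c2) = D
(r1,c5) = C
(r5,c4) = F
(r1,c1) = F
(r1,c3) = E
(r1,c6) = B
(r2,c1) = C
(r2,c3) = F
(r2,c4) = E
(r3,c4) = B
(r3,c6) = F
(r1,c4) = A

F D E A C B / C A F E B D / D C A B E F / A F B C D E / B E D F A C / E B C D F A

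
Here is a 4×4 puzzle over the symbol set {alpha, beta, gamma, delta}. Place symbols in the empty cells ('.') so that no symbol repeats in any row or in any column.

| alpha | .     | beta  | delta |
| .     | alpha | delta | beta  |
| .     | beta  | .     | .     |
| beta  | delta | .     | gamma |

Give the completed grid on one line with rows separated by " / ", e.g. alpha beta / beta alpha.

alpha gamma beta delta / gamma alpha delta beta / delta beta gamma alpha / beta delta alpha gamma

row 1 has {alpha,beta,delta}; column 2 has {alpha,beta,delta} — only gamma is left for (r1,c2).
row 2 has {alpha,beta,delta}; column 1 has {alpha,beta} — only gamma is left for (r2,c1).
row 3 has {beta}; column 1 has {alpha,beta,gamma} — only delta is left for (r3,c1).
row 3 has {beta,delta}; column 4 has {beta,gamma,delta} — only alpha is left for (r3,c4).
row 4 has {beta,gamma,delta}; column 3 has {beta,delta} — only alpha is left for (r4,c3).
row 3 has {alpha,beta,delta}; column 3 has {alpha,beta,delta} — only gamma is left for (r3,c3).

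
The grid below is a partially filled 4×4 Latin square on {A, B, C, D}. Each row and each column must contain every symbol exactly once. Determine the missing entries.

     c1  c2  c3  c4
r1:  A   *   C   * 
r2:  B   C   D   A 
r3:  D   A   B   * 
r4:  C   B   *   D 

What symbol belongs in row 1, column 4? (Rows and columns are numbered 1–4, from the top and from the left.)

B

(r1,c2) = D
(r1,c4) = B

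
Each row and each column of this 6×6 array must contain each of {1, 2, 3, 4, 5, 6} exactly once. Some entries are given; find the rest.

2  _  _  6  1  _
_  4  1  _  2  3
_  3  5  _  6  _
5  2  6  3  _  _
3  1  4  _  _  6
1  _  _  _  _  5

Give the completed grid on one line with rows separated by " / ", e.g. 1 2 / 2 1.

2 5 3 6 1 4 / 6 4 1 5 2 3 / 4 3 5 1 6 2 / 5 2 6 3 4 1 / 3 1 4 2 5 6 / 1 6 2 4 3 5

(r1,c2): row 1 has {1,2,6}; column 2 has {1,2,3,4}, so it must be 5.
(r1,c3): row 1 has {1,2,5,6}; column 3 has {1,4,5,6}, so it must be 3.
(r1,c6): row 1 has {1,2,3,5,6}; column 6 has {3,5,6}, so it must be 4.
(r2,c1): row 2 has {1,2,3,4}; column 1 has {1,2,3,5}, so it must be 6.
(r2,c4): row 2 has {1,2,3,4,6}; column 4 has {3,6}, so it must be 5.
(r3,c1): row 3 has {3,5,6}; column 1 has {1,2,3,5,6}, so it must be 4.
(r4,c5): row 4 has {2,3,5,6}; column 5 has {1,2,6}, so it must be 4.
(r4,c6): row 4 has {2,3,4,5,6}; column 6 has {3,4,5,6}, so it must be 1.
(r5,c4): row 5 has {1,3,4,6}; column 4 has {3,5,6}, so it must be 2.
(r5,c5): row 5 has {1,2,3,4,6}; column 5 has {1,2,4,6}, so it must be 5.
(r6,c2): row 6 has {1,5}; column 2 has {1,2,3,4,5}, so it must be 6.
(r6,c3): row 6 has {1,5,6}; column 3 has {1,3,4,5,6}, so it must be 2.
(r6,c4): row 6 has {1,2,5,6}; column 4 has {2,3,5,6}, so it must be 4.
(r6,c5): row 6 has {1,2,4,5,6}; column 5 has {1,2,4,5,6}, so it must be 3.
(r3,c4): row 3 has {3,4,5,6}; column 4 has {2,3,4,5,6}, so it must be 1.
(r3,c6): row 3 has {1,3,4,5,6}; column 6 has {1,3,4,5,6}, so it must be 2.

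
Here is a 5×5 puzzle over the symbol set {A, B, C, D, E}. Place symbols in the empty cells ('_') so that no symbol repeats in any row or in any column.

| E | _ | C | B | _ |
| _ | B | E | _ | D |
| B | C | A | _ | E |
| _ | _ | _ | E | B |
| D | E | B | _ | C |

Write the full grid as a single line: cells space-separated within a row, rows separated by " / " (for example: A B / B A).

E D C B A / A B E C D / B C A D E / C A D E B / D E B A C

At row 1, column 5: row 1 has {B,C,E}; column 5 has {B,C,D,E}; that leaves A.
At row 3, column 4: row 3 has {A,B,C,E}; column 4 has {B,E}; that leaves D.
At row 4, column 3: row 4 has {B,E}; column 3 has {A,B,C,E}; that leaves D.
At row 5, column 4: row 5 has {B,C,D,E}; column 4 has {B,D,E}; that leaves A.
At row 1, column 2: row 1 has {A,B,C,E}; column 2 has {B,C,E}; that leaves D.
At row 2, column 4: row 2 has {B,D,E}; column 4 has {A,B,D,E}; that leaves C.
At row 4, column 2: row 4 has {B,D,E}; column 2 has {B,C,D,E}; that leaves A.
At row 2, column 1: row 2 has {B,C,D,E}; column 1 has {B,D,E}; that leaves A.
At row 4, column 1: row 4 has {A,B,D,E}; column 1 has {A,B,D,E}; that leaves C.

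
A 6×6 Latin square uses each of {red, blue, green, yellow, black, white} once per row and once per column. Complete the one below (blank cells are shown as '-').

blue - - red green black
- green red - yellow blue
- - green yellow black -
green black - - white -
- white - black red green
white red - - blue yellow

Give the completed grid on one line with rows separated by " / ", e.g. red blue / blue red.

At row 1, column 2: row 1 has {red,blue,green,black}; column 2 has {red,green,black,white}; that leaves yellow.
At row 1, column 3: row 1 has {red,blue,green,yellow,black}; column 3 has {red,green}; that leaves white.
At row 2, column 1: row 2 has {red,blue,green,yellow}; column 1 has {blue,green,white}; that leaves black.
At row 2, column 4: row 2 has {red,blue,green,yellow,black}; column 4 has {red,yellow,black}; that leaves white.
At row 3, column 1: row 3 has {green,yellow,black}; column 1 has {blue,green,black,white}; that leaves red.
At row 3, column 2: row 3 has {red,green,yellow,black}; column 2 has {red,green,yellow,black,white}; that leaves blue.
At row 3, column 6: row 3 has {red,blue,green,yellow,black}; column 6 has {blue,green,yellow,black}; that leaves white.
At row 4, column 4: row 4 has {green,black,white}; column 4 has {red,yellow,black,white}; that leaves blue.
At row 4, column 6: row 4 has {blue,green,black,white}; column 6 has {blue,green,yellow,black,white}; that leaves red.
At row 5, column 1: row 5 has {red,green,black,white}; column 1 has {red,blue,green,black,white}; that leaves yellow.
At row 5, column 3: row 5 has {red,green,yellow,black,white}; column 3 has {red,green,white}; that leaves blue.
At row 6, column 3: row 6 has {red,blue,yellow,white}; column 3 has {red,blue,green,white}; that leaves black.
At row 6, column 4: row 6 has {red,blue,yellow,black,white}; column 4 has {red,blue,yellow,black,white}; that leaves green.
At row 4, column 3: row 4 has {red,blue,green,black,white}; column 3 has {red,blue,green,black,white}; that leaves yellow.

blue yellow white red green black / black green red white yellow blue / red blue green yellow black white / green black yellow blue white red / yellow white blue black red green / white red black green blue yellow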